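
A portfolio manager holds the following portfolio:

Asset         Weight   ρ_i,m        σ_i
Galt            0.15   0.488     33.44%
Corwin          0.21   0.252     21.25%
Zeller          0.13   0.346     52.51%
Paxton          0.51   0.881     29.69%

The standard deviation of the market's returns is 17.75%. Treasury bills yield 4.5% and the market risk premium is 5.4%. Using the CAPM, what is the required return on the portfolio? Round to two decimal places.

β_Galt = 0.488 × 33.44% / 17.75% = 0.9194
β_Corwin = 0.252 × 21.25% / 17.75% = 0.3017
β_Zeller = 0.346 × 52.51% / 17.75% = 1.0236
β_Paxton = 0.881 × 29.69% / 17.75% = 1.4736
β_P = Σ w_i β_i = 0.15×0.9194 + 0.21×0.3017 + 0.13×1.0236 + 0.51×1.4736 = 1.0859
E(R_P) = R_f + β_P × MRP = 4.5% + 1.0859 × 5.4% = 10.36%

10.36%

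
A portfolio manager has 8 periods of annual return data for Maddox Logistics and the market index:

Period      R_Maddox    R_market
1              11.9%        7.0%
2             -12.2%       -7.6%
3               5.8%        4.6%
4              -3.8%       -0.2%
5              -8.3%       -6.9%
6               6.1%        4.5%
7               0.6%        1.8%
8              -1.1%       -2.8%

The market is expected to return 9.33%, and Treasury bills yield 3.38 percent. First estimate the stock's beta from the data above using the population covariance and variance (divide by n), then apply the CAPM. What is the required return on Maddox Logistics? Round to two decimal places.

11.79%

Mean R_i = (11.9 − 12.2 + 5.8 − 3.8 − 8.3 + 6.1 + 0.6 − 1.1) / 8 = -0.1250%
Mean R_m = (7.0 − 7.6 + 4.6 − 0.2 − 6.9 + 4.5 + 1.8 − 2.8) / 8 = 0.0500%
Σ(R_i − R̄_i)(R_m − R̄_m) = 292.3900  ⇒  Cov = 292.3900 / 8 = 36.5488
Σ(R_m − R̄_m)² = 206.8800  ⇒  Var(R_m) = 206.8800 / 8 = 25.8600
β = Cov / Var(R_m) = 36.5488 / 25.8600 = 1.4133
MRP = 9.33% − 3.38% = 5.95%
E(R) = R_f + β × MRP = 3.38% + 1.4133 × 5.95% = 11.79%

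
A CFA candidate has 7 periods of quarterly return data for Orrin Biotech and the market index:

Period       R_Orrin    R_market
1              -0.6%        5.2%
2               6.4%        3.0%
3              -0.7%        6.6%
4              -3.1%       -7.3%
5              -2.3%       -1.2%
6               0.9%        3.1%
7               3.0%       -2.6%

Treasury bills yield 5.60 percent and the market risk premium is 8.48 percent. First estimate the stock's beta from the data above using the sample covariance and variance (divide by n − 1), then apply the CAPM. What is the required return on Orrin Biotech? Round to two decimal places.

7.27%

Mean R_i = (-0.6 + 6.4 − 0.7 − 3.1 − 2.3 + 0.9 + 3.0) / 7 = 0.5143%
Mean R_m = (5.2 + 3.0 + 6.6 − 7.3 − 1.2 + 3.1 − 2.6) / 7 = 0.9714%
Σ(R_i − R̄_i)(R_m − R̄_m) = 28.3429  ⇒  Cov = 28.3429 / 6 = 4.7238
Σ(R_m − R̄_m)² = 144.0943  ⇒  Var(R_m) = 144.0943 / 6 = 24.0157
β = Cov / Var(R_m) = 4.7238 / 24.0157 = 0.1967
E(R) = R_f + β × MRP = 5.60% + 0.1967 × 8.48% = 7.27%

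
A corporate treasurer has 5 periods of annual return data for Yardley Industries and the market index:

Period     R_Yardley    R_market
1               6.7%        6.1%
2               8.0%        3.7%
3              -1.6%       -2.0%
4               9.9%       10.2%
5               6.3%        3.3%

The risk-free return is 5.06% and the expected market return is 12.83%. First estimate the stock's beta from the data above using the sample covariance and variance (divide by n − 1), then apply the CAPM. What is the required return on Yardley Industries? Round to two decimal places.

Mean R_i = (6.7 + 8.0 − 1.6 + 9.9 + 6.3) / 5 = 5.8600%
Mean R_m = (6.1 + 3.7 − 2.0 + 10.2 + 3.3) / 5 = 4.2600%
Σ(R_i − R̄_i)(R_m − R̄_m) = 70.6220  ⇒  Cov = 70.6220 / 4 = 17.6555
Σ(R_m − R̄_m)² = 79.0920  ⇒  Var(R_m) = 79.0920 / 4 = 19.7730
β = Cov / Var(R_m) = 17.6555 / 19.7730 = 0.8929
MRP = 12.83% − 5.06% = 7.77%
E(R) = R_f + β × MRP = 5.06% + 0.8929 × 7.77% = 12.00%

12.00%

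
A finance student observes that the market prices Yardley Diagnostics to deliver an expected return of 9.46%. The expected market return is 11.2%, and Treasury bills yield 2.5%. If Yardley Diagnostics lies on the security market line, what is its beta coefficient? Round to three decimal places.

MRP = 11.2% − 2.5% = 8.70%
β = (E(R) − R_f) / MRP = (9.46% − 2.5%) / 8.7% = 6.96% / 8.7% = 0.800

0.800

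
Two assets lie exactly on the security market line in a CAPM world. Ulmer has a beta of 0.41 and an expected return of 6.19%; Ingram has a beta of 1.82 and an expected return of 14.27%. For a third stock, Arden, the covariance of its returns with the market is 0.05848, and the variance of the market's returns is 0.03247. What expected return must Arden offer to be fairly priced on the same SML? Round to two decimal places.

MRP = (14.27% − 6.19%) / (1.82 − 0.41) = 5.7305%
R_f = 6.19% − 0.41 × 5.7305% = 3.8405%
β_Arden = Cov / Var(R_m) = 0.05848 / 0.03247 = 1.8010
E(R_Arden) = R_f + β × MRP = 3.8405% + 1.8010 × 5.7305% = 14.16%

14.16%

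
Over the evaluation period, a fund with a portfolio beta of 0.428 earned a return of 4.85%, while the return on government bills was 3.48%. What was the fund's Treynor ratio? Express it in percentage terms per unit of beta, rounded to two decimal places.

Treynor = (R_P − R_f) / β_P = (4.85% − 3.48%) / 0.4280 = 1.37% / 0.4280 = 3.20%

3.20%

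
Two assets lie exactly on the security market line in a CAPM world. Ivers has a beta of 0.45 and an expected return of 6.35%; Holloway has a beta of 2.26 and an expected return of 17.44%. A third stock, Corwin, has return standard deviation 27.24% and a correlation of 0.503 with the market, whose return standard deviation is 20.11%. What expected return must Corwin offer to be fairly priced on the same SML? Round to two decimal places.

MRP = (17.44% − 6.35%) / (2.26 − 0.45) = 6.1271%
R_f = 6.35% − 0.45 × 6.1271% = 3.5928%
β_Corwin = ρ·σ_i/σ_m = 0.503 × 27.24 / 20.11 = 0.6813
E(R_Corwin) = R_f + β × MRP = 3.5928% + 0.6813 × 6.1271% = 7.77%

7.77%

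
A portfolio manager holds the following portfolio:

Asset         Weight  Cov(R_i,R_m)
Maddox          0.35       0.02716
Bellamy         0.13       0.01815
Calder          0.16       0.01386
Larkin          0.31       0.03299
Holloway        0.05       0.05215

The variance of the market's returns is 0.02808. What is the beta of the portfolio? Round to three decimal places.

0.959

β_Maddox = 0.02716 / 0.02808 = 0.9672
β_Bellamy = 0.01815 / 0.02808 = 0.6464
β_Calder = 0.01386 / 0.02808 = 0.4936
β_Larkin = 0.03299 / 0.02808 = 1.1749
β_Holloway = 0.05215 / 0.02808 = 1.8572
β_P = Σ w_i β_i = 0.35×0.9672 + 0.13×0.6464 + 0.16×0.4936 + 0.31×1.1749 + 0.05×1.8572 = 0.9586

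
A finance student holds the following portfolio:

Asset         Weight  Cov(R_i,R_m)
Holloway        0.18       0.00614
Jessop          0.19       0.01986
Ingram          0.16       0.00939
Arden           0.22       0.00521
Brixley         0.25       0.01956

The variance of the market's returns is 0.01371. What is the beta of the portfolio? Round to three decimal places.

0.906

β_Holloway = 0.00614 / 0.01371 = 0.4478
β_Jessop = 0.01986 / 0.01371 = 1.4486
β_Ingram = 0.00939 / 0.01371 = 0.6849
β_Arden = 0.00521 / 0.01371 = 0.3800
β_Brixley = 0.01956 / 0.01371 = 1.4267
β_P = Σ w_i β_i = 0.18×0.4478 + 0.19×1.4486 + 0.16×0.6849 + 0.22×0.3800 + 0.25×1.4267 = 0.9057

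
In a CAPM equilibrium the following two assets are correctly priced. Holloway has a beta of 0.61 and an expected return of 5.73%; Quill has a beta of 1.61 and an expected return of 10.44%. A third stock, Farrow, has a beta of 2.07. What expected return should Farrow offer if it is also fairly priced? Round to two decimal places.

12.61%

MRP (SML slope) = (10.44% − 5.73%) / (1.61 − 0.61) = 4.71% / 1.00 = 4.7100%
R_f (intercept) = 5.73% − 0.61 × 4.7100% = 2.8569%
E(R_Farrow) = R_f + β × MRP = 2.8569% + 2.07 × 4.7100% = 12.61%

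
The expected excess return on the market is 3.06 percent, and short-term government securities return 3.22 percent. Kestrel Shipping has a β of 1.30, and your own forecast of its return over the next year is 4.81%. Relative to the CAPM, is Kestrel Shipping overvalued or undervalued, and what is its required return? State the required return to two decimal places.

Required return = R_f + β·MRP = 3.22% + 1.30 × 3.06% = 7.20%
Forecast 4.81% < required 7.20% → the stock plots below the SML → overvalued.

Overvalued; required return 7.20%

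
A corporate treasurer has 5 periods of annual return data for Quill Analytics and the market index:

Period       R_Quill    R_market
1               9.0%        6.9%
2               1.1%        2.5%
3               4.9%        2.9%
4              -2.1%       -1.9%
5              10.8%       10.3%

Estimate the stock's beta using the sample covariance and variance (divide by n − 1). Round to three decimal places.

Mean R_i = (9.0 + 1.1 + 4.9 − 2.1 + 10.8) / 5 = 4.7400%
Mean R_m = (6.9 + 2.5 + 2.9 − 1.9 + 10.3) / 5 = 4.1400%
Σ(R_i − R̄_i)(R_m − R̄_m) = 96.1720  ⇒  Cov = 96.1720 / 4 = 24.0430
Σ(R_m − R̄_m)² = 86.2720  ⇒  Var(R_m) = 86.2720 / 4 = 21.5680
β = Cov / Var(R_m) = 24.0430 / 21.5680 = 1.1148

1.115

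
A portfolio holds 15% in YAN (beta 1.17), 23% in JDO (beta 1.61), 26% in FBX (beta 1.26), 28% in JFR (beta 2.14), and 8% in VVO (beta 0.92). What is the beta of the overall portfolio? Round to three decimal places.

β_P = Σ w_i β_i = 0.15×1.17 + 0.23×1.61 + 0.26×1.26 + 0.28×2.14 + 0.08×0.92 = 1.5462

1.546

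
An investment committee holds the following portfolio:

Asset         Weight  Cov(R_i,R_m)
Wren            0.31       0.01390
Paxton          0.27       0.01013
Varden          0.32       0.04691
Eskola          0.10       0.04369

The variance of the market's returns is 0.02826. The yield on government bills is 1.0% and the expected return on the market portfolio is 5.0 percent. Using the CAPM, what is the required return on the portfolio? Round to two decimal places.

β_Wren = 0.01390 / 0.02826 = 0.4919
β_Paxton = 0.01013 / 0.02826 = 0.3585
β_Varden = 0.04691 / 0.02826 = 1.6599
β_Eskola = 0.04369 / 0.02826 = 1.5460
β_P = Σ w_i β_i = 0.31×0.4919 + 0.27×0.3585 + 0.32×1.6599 + 0.10×1.5460 = 0.9351
MRP = 5.0% − 1.0% = 4.00%
E(R_P) = R_f + β_P × MRP = 1.0% + 0.9351 × 4.0% = 4.74%

4.74%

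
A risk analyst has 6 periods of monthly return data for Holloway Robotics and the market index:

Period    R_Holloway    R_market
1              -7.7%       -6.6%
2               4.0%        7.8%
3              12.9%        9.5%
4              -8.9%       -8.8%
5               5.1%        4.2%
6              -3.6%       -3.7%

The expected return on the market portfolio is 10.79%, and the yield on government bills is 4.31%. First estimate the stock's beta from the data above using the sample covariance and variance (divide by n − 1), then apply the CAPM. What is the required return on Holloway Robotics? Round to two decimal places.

11.10%

Mean R_i = (-7.7 + 4.0 + 12.9 − 8.9 + 5.1 − 3.6) / 6 = 0.3000%
Mean R_m = (-6.6 + 7.8 + 9.5 − 8.8 + 4.2 − 3.7) / 6 = 0.4000%
Σ(R_i − R̄_i)(R_m − R̄_m) = 316.9100  ⇒  Cov = 316.9100 / 5 = 63.3820
Σ(R_m − R̄_m)² = 302.4600  ⇒  Var(R_m) = 302.4600 / 5 = 60.4920
β = Cov / Var(R_m) = 63.3820 / 60.4920 = 1.0478
MRP = 10.79% − 4.31% = 6.48%
E(R) = R_f + β × MRP = 4.31% + 1.0478 × 6.48% = 11.10%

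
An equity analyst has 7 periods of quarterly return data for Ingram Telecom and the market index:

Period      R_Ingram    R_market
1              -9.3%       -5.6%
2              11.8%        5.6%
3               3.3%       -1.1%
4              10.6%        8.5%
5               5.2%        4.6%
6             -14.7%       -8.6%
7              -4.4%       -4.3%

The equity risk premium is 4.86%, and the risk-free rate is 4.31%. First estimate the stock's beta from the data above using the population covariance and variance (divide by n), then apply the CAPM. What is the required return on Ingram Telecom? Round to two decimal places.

11.59%

Mean R_i = (-9.3 + 11.8 + 3.3 + 10.6 + 5.2 − 14.7 − 4.4) / 7 = 0.3571%
Mean R_m = (-5.6 + 5.6 − 1.1 + 8.5 + 4.6 − 8.6 − 4.3) / 7 = -0.1286%
Σ(R_i − R̄_i)(R_m − R̄_m) = 374.2114  ⇒  Cov = 374.2114 / 7 = 53.4588
Σ(R_m − R̄_m)² = 249.6743  ⇒  Var(R_m) = 249.6743 / 7 = 35.6678
β = Cov / Var(R_m) = 53.4588 / 35.6678 = 1.4988
E(R) = R_f + β × MRP = 4.31% + 1.4988 × 4.86% = 11.59%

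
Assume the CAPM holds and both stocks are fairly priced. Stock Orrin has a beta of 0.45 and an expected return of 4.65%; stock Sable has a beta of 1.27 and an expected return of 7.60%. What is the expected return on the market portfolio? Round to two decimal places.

6.63%

Both satisfy E(R) = R_f + β·MRP, so the slope of the SML is
MRP = (7.60% − 4.65%) / (1.27 − 0.45) = 2.95% / 0.82 = 3.5976%
R_f = E(R_Orrin) − β_Orrin·MRP = 4.65% − 0.45 × 3.5976% = 3.0311%
E(R_m) = R_f + MRP = 3.0311% + 3.5976% = 6.63%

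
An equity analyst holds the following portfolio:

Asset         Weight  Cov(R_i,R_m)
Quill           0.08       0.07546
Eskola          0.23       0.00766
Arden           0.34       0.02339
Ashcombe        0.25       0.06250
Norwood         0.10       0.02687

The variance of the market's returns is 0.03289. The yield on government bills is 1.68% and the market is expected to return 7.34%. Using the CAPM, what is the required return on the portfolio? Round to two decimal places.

β_Quill = 0.07546 / 0.03289 = 2.2943
β_Eskola = 0.00766 / 0.03289 = 0.2329
β_Arden = 0.02339 / 0.03289 = 0.7112
β_Ashcombe = 0.06250 / 0.03289 = 1.9003
β_Norwood = 0.02687 / 0.03289 = 0.8170
β_P = Σ w_i β_i = 0.08×2.2943 + 0.23×0.2329 + 0.34×0.7112 + 0.25×1.9003 + 0.10×0.8170 = 1.0357
MRP = 7.34% − 1.68% = 5.66%
E(R_P) = R_f + β_P × MRP = 1.68% + 1.0357 × 5.66% = 7.54%

7.54%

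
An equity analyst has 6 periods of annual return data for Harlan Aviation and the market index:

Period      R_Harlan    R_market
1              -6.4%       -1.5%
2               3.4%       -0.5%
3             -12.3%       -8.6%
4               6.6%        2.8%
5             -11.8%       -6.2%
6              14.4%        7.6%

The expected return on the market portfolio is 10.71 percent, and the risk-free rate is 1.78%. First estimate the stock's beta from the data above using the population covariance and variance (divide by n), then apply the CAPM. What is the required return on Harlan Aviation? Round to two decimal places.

17.63%

Mean R_i = (-6.4 + 3.4 − 12.3 + 6.6 − 11.8 + 14.4) / 6 = -1.0167%
Mean R_m = (-1.5 − 0.5 − 8.6 + 2.8 − 6.2 + 7.6) / 6 = -1.0667%
Σ(R_i − R̄_i)(R_m − R̄_m) = 308.2533  ⇒  Cov = 308.2533 / 6 = 51.3756
Σ(R_m − R̄_m)² = 173.6733  ⇒  Var(R_m) = 173.6733 / 6 = 28.9456
β = Cov / Var(R_m) = 51.3756 / 28.9456 = 1.7749
MRP = 10.71% − 1.78% = 8.93%
E(R) = R_f + β × MRP = 1.78% + 1.7749 × 8.93% = 17.63%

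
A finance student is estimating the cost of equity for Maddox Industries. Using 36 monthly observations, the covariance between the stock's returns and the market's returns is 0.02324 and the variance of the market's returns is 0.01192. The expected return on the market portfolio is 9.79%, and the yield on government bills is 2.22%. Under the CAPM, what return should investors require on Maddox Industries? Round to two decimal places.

16.98%

β = Cov(R_i, R_m) / Var(R_m) = 0.02324 / 0.01192 = 1.9497
MRP = 9.79% − 2.22% = 7.57%
E(R) = R_f + β × MRP = 2.22% + 1.9497 × 7.57% = 16.98%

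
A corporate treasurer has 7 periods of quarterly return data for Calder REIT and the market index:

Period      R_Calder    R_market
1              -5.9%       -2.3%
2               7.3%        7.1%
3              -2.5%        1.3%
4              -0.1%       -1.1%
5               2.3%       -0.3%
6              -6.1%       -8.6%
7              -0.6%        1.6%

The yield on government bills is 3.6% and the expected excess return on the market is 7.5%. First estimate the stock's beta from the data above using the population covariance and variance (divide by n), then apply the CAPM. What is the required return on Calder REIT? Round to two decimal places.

9.80%

Mean R_i = (-5.9 + 7.3 − 2.5 − 0.1 + 2.3 − 6.1 − 0.6) / 7 = -0.8000%
Mean R_m = (-2.3 + 7.1 + 1.3 − 1.1 − 0.3 − 8.6 + 1.6) / 7 = -0.3286%
Σ(R_i − R̄_i)(R_m − R̄_m) = 111.2300  ⇒  Cov = 111.2300 / 7 = 15.8900
Σ(R_m − R̄_m)² = 134.4543  ⇒  Var(R_m) = 134.4543 / 7 = 19.2078
β = Cov / Var(R_m) = 15.8900 / 19.2078 = 0.8273
E(R) = R_f + β × MRP = 3.6% + 0.8273 × 7.5% = 9.80%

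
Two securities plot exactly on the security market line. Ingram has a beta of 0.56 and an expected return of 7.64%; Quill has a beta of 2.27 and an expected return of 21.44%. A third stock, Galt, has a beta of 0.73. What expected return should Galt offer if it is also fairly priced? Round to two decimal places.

9.01%

MRP (SML slope) = (21.44% − 7.64%) / (2.27 − 0.56) = 13.80% / 1.71 = 8.0702%
R_f (intercept) = 7.64% − 0.56 × 8.0702% = 3.1207%
E(R_Galt) = R_f + β × MRP = 3.1207% + 0.73 × 8.0702% = 9.01%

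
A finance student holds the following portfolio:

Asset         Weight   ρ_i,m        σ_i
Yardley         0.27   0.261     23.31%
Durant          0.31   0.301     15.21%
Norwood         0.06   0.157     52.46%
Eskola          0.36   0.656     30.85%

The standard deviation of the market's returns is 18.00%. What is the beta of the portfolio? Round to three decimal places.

β_Yardley = 0.261 × 23.31% / 18.00% = 0.3380
β_Durant = 0.301 × 15.21% / 18.00% = 0.2543
β_Norwood = 0.157 × 52.46% / 18.00% = 0.4576
β_Eskola = 0.656 × 30.85% / 18.00% = 1.1243
β_P = Σ w_i β_i = 0.27×0.3380 + 0.31×0.2543 + 0.06×0.4576 + 0.36×1.1243 = 0.6023

0.602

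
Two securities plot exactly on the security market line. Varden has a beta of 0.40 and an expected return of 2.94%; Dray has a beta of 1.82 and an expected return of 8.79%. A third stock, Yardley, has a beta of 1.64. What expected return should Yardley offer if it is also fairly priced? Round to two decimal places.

8.05%

MRP (SML slope) = (8.79% − 2.94%) / (1.82 − 0.40) = 5.85% / 1.42 = 4.1197%
R_f (intercept) = 2.94% − 0.40 × 4.1197% = 1.2921%
E(R_Yardley) = R_f + β × MRP = 1.2921% + 1.64 × 4.1197% = 8.05%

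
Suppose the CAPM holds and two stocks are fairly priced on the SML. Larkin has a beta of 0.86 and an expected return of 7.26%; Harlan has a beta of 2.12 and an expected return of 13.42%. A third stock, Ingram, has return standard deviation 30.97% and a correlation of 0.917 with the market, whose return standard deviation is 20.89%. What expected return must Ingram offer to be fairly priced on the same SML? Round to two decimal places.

9.70%

MRP = (13.42% − 7.26%) / (2.12 − 0.86) = 4.8889%
R_f = 7.26% − 0.86 × 4.8889% = 3.0555%
β_Ingram = ρ·σ_i/σ_m = 0.917 × 30.97 / 20.89 = 1.3595
E(R_Ingram) = R_f + β × MRP = 3.0555% + 1.3595 × 4.8889% = 9.70%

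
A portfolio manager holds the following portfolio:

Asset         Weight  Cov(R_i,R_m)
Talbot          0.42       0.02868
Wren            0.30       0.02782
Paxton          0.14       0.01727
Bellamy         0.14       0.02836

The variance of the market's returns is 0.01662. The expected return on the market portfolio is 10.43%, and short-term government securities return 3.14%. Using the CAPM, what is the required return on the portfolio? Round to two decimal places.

14.89%

β_Talbot = 0.02868 / 0.01662 = 1.7256
β_Wren = 0.02782 / 0.01662 = 1.6739
β_Paxton = 0.01727 / 0.01662 = 1.0391
β_Bellamy = 0.02836 / 0.01662 = 1.7064
β_P = Σ w_i β_i = 0.42×1.7256 + 0.30×1.6739 + 0.14×1.0391 + 0.14×1.7064 = 1.6113
MRP = 10.43% − 3.14% = 7.29%
E(R_P) = R_f + β_P × MRP = 3.14% + 1.6113 × 7.29% = 14.89%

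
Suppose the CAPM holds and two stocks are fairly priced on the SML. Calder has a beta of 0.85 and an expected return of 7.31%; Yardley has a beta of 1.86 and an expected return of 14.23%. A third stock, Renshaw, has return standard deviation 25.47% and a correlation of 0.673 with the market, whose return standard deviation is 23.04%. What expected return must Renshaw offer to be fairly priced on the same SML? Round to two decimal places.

MRP = (14.23% − 7.31%) / (1.86 − 0.85) = 6.8515%
R_f = 7.31% − 0.85 × 6.8515% = 1.4862%
β_Renshaw = ρ·σ_i/σ_m = 0.673 × 25.47 / 23.04 = 0.7440
E(R_Renshaw) = R_f + β × MRP = 1.4862% + 0.7440 × 6.8515% = 6.58%

6.58%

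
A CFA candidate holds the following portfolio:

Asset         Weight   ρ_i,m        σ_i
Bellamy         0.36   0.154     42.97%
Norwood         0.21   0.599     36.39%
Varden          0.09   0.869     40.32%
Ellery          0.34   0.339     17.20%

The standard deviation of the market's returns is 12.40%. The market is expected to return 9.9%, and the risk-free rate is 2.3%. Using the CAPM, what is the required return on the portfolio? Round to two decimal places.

β_Bellamy = 0.154 × 42.97% / 12.40% = 0.5337
β_Norwood = 0.599 × 36.39% / 12.40% = 1.7579
β_Varden = 0.869 × 40.32% / 12.40% = 2.8257
β_Ellery = 0.339 × 17.20% / 12.40% = 0.4702
β_P = Σ w_i β_i = 0.36×0.5337 + 0.21×1.7579 + 0.09×2.8257 + 0.34×0.4702 = 0.9755
MRP = 9.9% − 2.3% = 7.60%
E(R_P) = R_f + β_P × MRP = 2.3% + 0.9755 × 7.6% = 9.71%

9.71%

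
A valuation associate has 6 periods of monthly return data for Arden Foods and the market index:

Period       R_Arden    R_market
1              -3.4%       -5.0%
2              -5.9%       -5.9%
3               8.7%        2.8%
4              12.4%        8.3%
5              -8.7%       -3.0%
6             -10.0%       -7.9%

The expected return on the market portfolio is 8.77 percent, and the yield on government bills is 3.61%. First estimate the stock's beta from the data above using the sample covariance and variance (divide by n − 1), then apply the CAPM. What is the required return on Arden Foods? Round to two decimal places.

Mean R_i = (-3.4 − 5.9 + 8.7 + 12.4 − 8.7 − 10.0) / 6 = -1.1500%
Mean R_m = (-5.0 − 5.9 + 2.8 + 8.3 − 3.0 − 7.9) / 6 = -1.7833%
Σ(R_i − R̄_i)(R_m − R̄_m) = 271.8850  ⇒  Cov = 271.8850 / 5 = 54.3770
Σ(R_m − R̄_m)² = 188.8683  ⇒  Var(R_m) = 188.8683 / 5 = 37.7737
β = Cov / Var(R_m) = 54.3770 / 37.7737 = 1.4395
MRP = 8.77% − 3.61% = 5.16%
E(R) = R_f + β × MRP = 3.61% + 1.4395 × 5.16% = 11.04%

11.04%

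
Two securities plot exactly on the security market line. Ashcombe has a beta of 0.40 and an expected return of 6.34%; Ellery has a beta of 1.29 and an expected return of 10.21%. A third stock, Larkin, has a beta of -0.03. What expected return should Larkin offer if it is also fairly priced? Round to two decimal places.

MRP (SML slope) = (10.21% − 6.34%) / (1.29 − 0.40) = 3.87% / 0.89 = 4.3483%
R_f (intercept) = 6.34% − 0.40 × 4.3483% = 4.6007%
E(R_Larkin) = R_f + β × MRP = 4.6007% + -0.03 × 4.3483% = 4.47%

4.47%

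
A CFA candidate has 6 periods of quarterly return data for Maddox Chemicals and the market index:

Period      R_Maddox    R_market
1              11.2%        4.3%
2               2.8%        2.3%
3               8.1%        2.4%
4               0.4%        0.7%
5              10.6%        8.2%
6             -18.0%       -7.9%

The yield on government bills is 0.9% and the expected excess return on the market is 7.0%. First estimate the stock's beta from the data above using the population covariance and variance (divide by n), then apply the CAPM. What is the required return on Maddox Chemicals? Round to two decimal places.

14.52%

Mean R_i = (11.2 + 2.8 + 8.1 + 0.4 + 10.6 − 18.0) / 6 = 2.5167%
Mean R_m = (4.3 + 2.3 + 2.4 + 0.7 + 8.2 − 7.9) / 6 = 1.6667%
Σ(R_i − R̄_i)(R_m − R̄_m) = 278.2733  ⇒  Cov = 278.2733 / 6 = 46.3789
Σ(R_m − R̄_m)² = 143.0133  ⇒  Var(R_m) = 143.0133 / 6 = 23.8356
β = Cov / Var(R_m) = 46.3789 / 23.8356 = 1.9458
E(R) = R_f + β × MRP = 0.9% + 1.9458 × 7.0% = 14.52%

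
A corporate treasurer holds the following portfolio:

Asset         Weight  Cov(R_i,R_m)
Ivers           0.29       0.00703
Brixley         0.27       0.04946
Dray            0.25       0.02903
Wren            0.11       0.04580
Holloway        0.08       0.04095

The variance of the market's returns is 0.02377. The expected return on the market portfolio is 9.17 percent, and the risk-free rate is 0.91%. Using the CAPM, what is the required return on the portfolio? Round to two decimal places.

11.67%

β_Ivers = 0.00703 / 0.02377 = 0.2958
β_Brixley = 0.04946 / 0.02377 = 2.0808
β_Dray = 0.02903 / 0.02377 = 1.2213
β_Wren = 0.04580 / 0.02377 = 1.9268
β_Holloway = 0.04095 / 0.02377 = 1.7228
β_P = Σ w_i β_i = 0.29×0.2958 + 0.27×2.0808 + 0.25×1.2213 + 0.11×1.9268 + 0.08×1.7228 = 1.3027
MRP = 9.17% − 0.91% = 8.26%
E(R_P) = R_f + β_P × MRP = 0.91% + 1.3027 × 8.26% = 11.67%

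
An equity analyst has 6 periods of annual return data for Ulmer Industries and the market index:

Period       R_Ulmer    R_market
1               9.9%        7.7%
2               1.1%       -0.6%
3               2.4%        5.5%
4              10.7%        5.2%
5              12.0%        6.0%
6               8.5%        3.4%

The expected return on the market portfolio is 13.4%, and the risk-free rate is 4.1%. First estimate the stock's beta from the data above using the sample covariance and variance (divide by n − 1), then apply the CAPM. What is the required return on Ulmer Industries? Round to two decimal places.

13.84%

Mean R_i = (9.9 + 1.1 + 2.4 + 10.7 + 12.0 + 8.5) / 6 = 7.4333%
Mean R_m = (7.7 − 0.6 + 5.5 + 5.2 + 6.0 + 3.4) / 6 = 4.5333%
Σ(R_i − R̄_i)(R_m − R̄_m) = 43.1233  ⇒  Cov = 43.1233 / 5 = 8.6247
Σ(R_m − R̄_m)² = 41.1933  ⇒  Var(R_m) = 41.1933 / 5 = 8.2387
β = Cov / Var(R_m) = 8.6247 / 8.2387 = 1.0469
MRP = 13.4% − 4.1% = 9.30%
E(R) = R_f + β × MRP = 4.1% + 1.0469 × 9.3% = 13.84%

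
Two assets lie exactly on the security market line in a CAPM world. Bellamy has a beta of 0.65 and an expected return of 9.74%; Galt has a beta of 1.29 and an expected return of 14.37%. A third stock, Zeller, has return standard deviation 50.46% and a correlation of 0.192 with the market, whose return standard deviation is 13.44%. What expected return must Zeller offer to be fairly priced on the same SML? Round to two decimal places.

10.25%

MRP = (14.37% − 9.74%) / (1.29 − 0.65) = 7.2344%
R_f = 9.74% − 0.65 × 7.2344% = 5.0376%
β_Zeller = ρ·σ_i/σ_m = 0.192 × 50.46 / 13.44 = 0.7209
E(R_Zeller) = R_f + β × MRP = 5.0376% + 0.7209 × 7.2344% = 10.25%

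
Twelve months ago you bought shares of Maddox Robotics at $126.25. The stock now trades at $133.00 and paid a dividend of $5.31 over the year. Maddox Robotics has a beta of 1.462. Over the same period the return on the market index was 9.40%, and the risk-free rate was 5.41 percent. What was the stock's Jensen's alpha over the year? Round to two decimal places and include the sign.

Realised HPR = (P1 + D1 − P0) / P0 = (133.00 + 5.31 − 126.25) / 126.25 = 12.06 / 126.25 = 9.5525%
MRP = 9.40% − 5.41% = 3.99%
CAPM required = R_f + β·MRP = 5.41% + 1.462 × 3.99% = 11.24338%
α = realised − required = 9.5525% − 11.24338% = -1.69%

-1.69%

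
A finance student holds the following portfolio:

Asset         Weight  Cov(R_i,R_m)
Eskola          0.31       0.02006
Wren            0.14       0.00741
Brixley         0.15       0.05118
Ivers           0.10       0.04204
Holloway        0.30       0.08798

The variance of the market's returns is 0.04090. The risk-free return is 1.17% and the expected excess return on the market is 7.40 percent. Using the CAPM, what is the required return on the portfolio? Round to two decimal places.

9.41%

β_Eskola = 0.02006 / 0.04090 = 0.4905
β_Wren = 0.00741 / 0.04090 = 0.1812
β_Brixley = 0.05118 / 0.04090 = 1.2513
β_Ivers = 0.04204 / 0.04090 = 1.0279
β_Holloway = 0.08798 / 0.04090 = 2.1511
β_P = Σ w_i β_i = 0.31×0.4905 + 0.14×0.1812 + 0.15×1.2513 + 0.10×1.0279 + 0.30×2.1511 = 1.1132
E(R_P) = R_f + β_P × MRP = 1.17% + 1.1132 × 7.40% = 9.41%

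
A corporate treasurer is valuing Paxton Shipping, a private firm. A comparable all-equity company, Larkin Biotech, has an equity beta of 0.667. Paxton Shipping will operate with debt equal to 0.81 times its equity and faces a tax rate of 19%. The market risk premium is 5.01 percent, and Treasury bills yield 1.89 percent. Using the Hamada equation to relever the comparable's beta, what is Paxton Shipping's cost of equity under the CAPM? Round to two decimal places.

β_L = β_U × [1 + (1 − t)(D/E)] = 0.667 × [1 + (1 − 0.19) × 0.81]
    = 0.667 × [1 + 0.81 × 0.81] = 0.667 × 1.6561 = 1.1046
E(R) = R_f + β_L × MRP = 1.89% + 1.1046 × 5.01% = 7.42%

7.42%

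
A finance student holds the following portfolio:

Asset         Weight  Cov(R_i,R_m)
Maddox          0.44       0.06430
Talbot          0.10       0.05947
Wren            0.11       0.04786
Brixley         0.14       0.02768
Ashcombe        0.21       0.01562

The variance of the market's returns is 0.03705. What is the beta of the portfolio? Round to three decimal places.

1.259

β_Maddox = 0.06430 / 0.03705 = 1.7355
β_Talbot = 0.05947 / 0.03705 = 1.6051
β_Wren = 0.04786 / 0.03705 = 1.2918
β_Brixley = 0.02768 / 0.03705 = 0.7471
β_Ashcombe = 0.01562 / 0.03705 = 0.4216
β_P = Σ w_i β_i = 0.44×1.7355 + 0.10×1.6051 + 0.11×1.2918 + 0.14×0.7471 + 0.21×0.4216 = 1.2594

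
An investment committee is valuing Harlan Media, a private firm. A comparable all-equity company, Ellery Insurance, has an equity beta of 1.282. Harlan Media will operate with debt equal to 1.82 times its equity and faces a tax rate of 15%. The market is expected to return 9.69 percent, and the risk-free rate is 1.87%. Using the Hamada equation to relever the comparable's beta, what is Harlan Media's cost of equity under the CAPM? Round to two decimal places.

27.40%

β_L = β_U × [1 + (1 − t)(D/E)] = 1.282 × [1 + (1 − 0.15) × 1.82]
    = 1.282 × [1 + 0.85 × 1.82] = 1.282 × 2.5470 = 3.2653
MRP = 9.69% − 1.87% = 7.82%
E(R) = R_f + β_L × MRP = 1.87% + 3.2653 × 7.82% = 27.40%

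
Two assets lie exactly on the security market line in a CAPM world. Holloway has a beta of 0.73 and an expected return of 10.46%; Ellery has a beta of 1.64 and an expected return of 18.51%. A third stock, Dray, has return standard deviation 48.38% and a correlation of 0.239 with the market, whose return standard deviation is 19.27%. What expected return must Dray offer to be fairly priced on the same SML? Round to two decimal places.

MRP = (18.51% − 10.46%) / (1.64 − 0.73) = 8.8462%
R_f = 10.46% − 0.73 × 8.8462% = 4.0023%
β_Dray = ρ·σ_i/σ_m = 0.239 × 48.38 / 19.27 = 0.6000
E(R_Dray) = R_f + β × MRP = 4.0023% + 0.6000 × 8.8462% = 9.31%

9.31%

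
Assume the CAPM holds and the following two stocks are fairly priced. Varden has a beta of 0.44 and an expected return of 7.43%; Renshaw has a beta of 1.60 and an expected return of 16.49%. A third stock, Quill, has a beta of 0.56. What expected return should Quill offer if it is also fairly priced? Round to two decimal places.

MRP (SML slope) = (16.49% − 7.43%) / (1.60 − 0.44) = 9.06% / 1.16 = 7.8103%
R_f (intercept) = 7.43% − 0.44 × 7.8103% = 3.9935%
E(R_Quill) = R_f + β × MRP = 3.9935% + 0.56 × 7.8103% = 8.37%

8.37%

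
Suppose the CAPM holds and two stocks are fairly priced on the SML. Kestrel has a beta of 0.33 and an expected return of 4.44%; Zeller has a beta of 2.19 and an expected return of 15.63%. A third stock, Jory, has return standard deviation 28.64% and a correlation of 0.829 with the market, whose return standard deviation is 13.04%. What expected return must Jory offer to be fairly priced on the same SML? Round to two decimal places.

13.41%

MRP = (15.63% − 4.44%) / (2.19 − 0.33) = 6.0161%
R_f = 4.44% − 0.33 × 6.0161% = 2.4547%
β_Jory = ρ·σ_i/σ_m = 0.829 × 28.64 / 13.04 = 1.8207
E(R_Jory) = R_f + β × MRP = 2.4547% + 1.8207 × 6.0161% = 13.41%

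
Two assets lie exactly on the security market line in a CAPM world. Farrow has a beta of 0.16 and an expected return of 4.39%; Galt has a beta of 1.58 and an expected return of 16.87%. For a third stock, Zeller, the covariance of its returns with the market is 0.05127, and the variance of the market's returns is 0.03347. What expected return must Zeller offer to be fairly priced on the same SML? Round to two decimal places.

16.45%

MRP = (16.87% − 4.39%) / (1.58 − 0.16) = 8.7887%
R_f = 4.39% − 0.16 × 8.7887% = 2.9838%
β_Zeller = Cov / Var(R_m) = 0.05127 / 0.03347 = 1.5318
E(R_Zeller) = R_f + β × MRP = 2.9838% + 1.5318 × 8.7887% = 16.45%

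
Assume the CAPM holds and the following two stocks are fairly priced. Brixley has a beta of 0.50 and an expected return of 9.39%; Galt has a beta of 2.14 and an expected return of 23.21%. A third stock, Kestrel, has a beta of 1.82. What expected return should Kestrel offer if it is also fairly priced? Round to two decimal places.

20.51%

MRP (SML slope) = (23.21% − 9.39%) / (2.14 − 0.50) = 13.82% / 1.64 = 8.4268%
R_f (intercept) = 9.39% − 0.50 × 8.4268% = 5.1766%
E(R_Kestrel) = R_f + β × MRP = 5.1766% + 1.82 × 8.4268% = 20.51%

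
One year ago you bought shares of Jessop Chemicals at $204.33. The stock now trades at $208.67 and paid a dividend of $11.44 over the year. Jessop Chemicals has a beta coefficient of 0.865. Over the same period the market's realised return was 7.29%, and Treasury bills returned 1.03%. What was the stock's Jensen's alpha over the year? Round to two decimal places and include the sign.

Realised HPR = (P1 + D1 − P0) / P0 = (208.67 + 11.44 − 204.33) / 204.33 = 15.78 / 204.33 = 7.7228%
MRP = 7.29% − 1.03% = 6.26%
CAPM required = R_f + β·MRP = 1.03% + 0.865 × 6.26% = 6.44490%
α = realised − required = 7.7228% − 6.44490% = +1.28%

+1.28%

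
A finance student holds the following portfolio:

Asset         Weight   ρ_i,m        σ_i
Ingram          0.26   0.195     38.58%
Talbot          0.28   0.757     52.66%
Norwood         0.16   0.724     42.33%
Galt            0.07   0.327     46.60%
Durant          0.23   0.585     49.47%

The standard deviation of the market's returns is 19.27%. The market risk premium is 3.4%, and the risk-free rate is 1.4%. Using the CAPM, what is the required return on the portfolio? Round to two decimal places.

5.94%

β_Ingram = 0.195 × 38.58% / 19.27% = 0.3904
β_Talbot = 0.757 × 52.66% / 19.27% = 2.0687
β_Norwood = 0.724 × 42.33% / 19.27% = 1.5904
β_Galt = 0.327 × 46.60% / 19.27% = 0.7908
β_Durant = 0.585 × 49.47% / 19.27% = 1.5018
β_P = Σ w_i β_i = 0.26×0.3904 + 0.28×2.0687 + 0.16×1.5904 + 0.07×0.7908 + 0.23×1.5018 = 1.3360
E(R_P) = R_f + β_P × MRP = 1.4% + 1.3360 × 3.4% = 5.94%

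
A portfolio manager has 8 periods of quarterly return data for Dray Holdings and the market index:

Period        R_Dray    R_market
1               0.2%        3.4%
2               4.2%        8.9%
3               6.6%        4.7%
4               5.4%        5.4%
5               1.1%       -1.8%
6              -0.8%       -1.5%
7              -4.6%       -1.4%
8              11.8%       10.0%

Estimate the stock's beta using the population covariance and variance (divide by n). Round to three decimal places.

Mean R_i = (0.2 + 4.2 + 6.6 + 5.4 + 1.1 − 0.8 − 4.6 + 11.8) / 8 = 2.9875%
Mean R_m = (3.4 + 8.9 + 4.7 + 5.4 − 1.8 − 1.5 − 1.4 + 10.0) / 8 = 3.4625%
Σ(R_i − R̄_i)(R_m − R̄_m) = 139.1463  ⇒  Cov = 139.1463 / 8 = 17.3933
Σ(R_m − R̄_m)² = 153.5588  ⇒  Var(R_m) = 153.5588 / 8 = 19.1949
β = Cov / Var(R_m) = 17.3933 / 19.1949 = 0.9061

0.906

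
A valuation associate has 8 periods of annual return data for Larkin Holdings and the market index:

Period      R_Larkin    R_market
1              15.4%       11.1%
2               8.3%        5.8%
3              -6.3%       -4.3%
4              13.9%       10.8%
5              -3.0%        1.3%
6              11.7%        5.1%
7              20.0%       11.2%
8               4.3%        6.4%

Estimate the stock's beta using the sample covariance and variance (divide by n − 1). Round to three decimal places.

1.572

Mean R_i = (15.4 + 8.3 − 6.3 + 13.9 − 3.0 + 11.7 + 20.0 + 4.3) / 8 = 8.0375%
Mean R_m = (11.1 + 5.8 − 4.3 + 10.8 + 1.3 + 5.1 + 11.2 + 6.4) / 8 = 5.9250%
Σ(R_i − R̄_i)(R_m − R̄_m) = 322.6025  ⇒  Cov = 322.6025 / 7 = 46.0861
Σ(R_m − R̄_m)² = 205.2350  ⇒  Var(R_m) = 205.2350 / 7 = 29.3193
β = Cov / Var(R_m) = 46.0861 / 29.3193 = 1.5719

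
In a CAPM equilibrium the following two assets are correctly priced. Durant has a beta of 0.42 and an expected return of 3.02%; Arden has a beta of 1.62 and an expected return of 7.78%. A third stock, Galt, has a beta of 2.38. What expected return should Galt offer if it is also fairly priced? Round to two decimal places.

MRP (SML slope) = (7.78% − 3.02%) / (1.62 − 0.42) = 4.76% / 1.20 = 3.9667%
R_f (intercept) = 3.02% − 0.42 × 3.9667% = 1.3540%
E(R_Galt) = R_f + β × MRP = 1.3540% + 2.38 × 3.9667% = 10.79%

10.79%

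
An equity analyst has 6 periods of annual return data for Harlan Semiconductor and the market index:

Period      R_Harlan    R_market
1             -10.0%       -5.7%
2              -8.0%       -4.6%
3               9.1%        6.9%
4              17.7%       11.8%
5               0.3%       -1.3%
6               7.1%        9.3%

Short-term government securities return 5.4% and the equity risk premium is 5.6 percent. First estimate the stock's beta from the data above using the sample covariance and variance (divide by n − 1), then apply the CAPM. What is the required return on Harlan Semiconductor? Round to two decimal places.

Mean R_i = (-10.0 − 8.0 + 9.1 + 17.7 + 0.3 + 7.1) / 6 = 2.7000%
Mean R_m = (-5.7 − 4.6 + 6.9 + 11.8 − 1.3 + 9.3) / 6 = 2.7333%
Σ(R_i − R̄_i)(R_m − R̄_m) = 386.8100  ⇒  Cov = 386.8100 / 5 = 77.3620
Σ(R_m − R̄_m)² = 283.8533  ⇒  Var(R_m) = 283.8533 / 5 = 56.7707
β = Cov / Var(R_m) = 77.3620 / 56.7707 = 1.3627
E(R) = R_f + β × MRP = 5.4% + 1.3627 × 5.6% = 13.03%

13.03%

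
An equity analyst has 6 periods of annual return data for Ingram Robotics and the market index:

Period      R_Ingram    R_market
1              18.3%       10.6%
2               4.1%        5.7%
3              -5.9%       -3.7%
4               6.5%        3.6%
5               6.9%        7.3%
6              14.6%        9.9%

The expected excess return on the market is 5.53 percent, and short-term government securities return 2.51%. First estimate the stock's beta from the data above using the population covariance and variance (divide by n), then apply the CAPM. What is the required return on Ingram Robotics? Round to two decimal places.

Mean R_i = (18.3 + 4.1 − 5.9 + 6.5 + 6.9 + 14.6) / 6 = 7.4167%
Mean R_m = (10.6 + 5.7 − 3.7 + 3.6 + 7.3 + 9.9) / 6 = 5.5667%
Σ(R_i − R̄_i)(R_m − R̄_m) = 209.7733  ⇒  Cov = 209.7733 / 6 = 34.9622
Σ(R_m − R̄_m)² = 136.8733  ⇒  Var(R_m) = 136.8733 / 6 = 22.8122
β = Cov / Var(R_m) = 34.9622 / 22.8122 = 1.5326
E(R) = R_f + β × MRP = 2.51% + 1.5326 × 5.53% = 10.99%

10.99%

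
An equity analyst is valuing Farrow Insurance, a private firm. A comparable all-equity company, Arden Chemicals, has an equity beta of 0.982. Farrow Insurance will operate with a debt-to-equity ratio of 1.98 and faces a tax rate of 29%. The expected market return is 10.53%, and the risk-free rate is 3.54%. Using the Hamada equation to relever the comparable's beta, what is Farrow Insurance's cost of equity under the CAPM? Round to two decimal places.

20.05%

β_L = β_U × [1 + (1 − t)(D/E)] = 0.982 × [1 + (1 − 0.29) × 1.98]
    = 0.982 × [1 + 0.71 × 1.98] = 0.982 × 2.4058 = 2.3625
MRP = 10.53% − 3.54% = 6.99%
E(R) = R_f + β_L × MRP = 3.54% + 2.3625 × 6.99% = 20.05%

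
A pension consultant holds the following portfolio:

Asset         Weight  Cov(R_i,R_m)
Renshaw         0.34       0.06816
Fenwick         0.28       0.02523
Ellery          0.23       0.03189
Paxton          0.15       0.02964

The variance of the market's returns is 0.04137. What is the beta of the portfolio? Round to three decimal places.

β_Renshaw = 0.06816 / 0.04137 = 1.6476
β_Fenwick = 0.02523 / 0.04137 = 0.6099
β_Ellery = 0.03189 / 0.04137 = 0.7708
β_Paxton = 0.02964 / 0.04137 = 0.7165
β_P = Σ w_i β_i = 0.34×1.6476 + 0.28×0.6099 + 0.23×0.7708 + 0.15×0.7165 = 1.0157

1.016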